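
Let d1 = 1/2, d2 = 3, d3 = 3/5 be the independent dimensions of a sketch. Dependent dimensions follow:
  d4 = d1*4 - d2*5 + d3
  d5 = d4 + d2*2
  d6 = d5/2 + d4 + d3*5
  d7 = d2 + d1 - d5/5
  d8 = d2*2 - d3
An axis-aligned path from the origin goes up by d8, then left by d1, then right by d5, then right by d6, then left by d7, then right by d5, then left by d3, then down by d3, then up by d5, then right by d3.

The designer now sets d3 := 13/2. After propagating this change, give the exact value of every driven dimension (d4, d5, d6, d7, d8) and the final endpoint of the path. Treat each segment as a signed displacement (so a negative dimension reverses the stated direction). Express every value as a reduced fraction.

Apply edit: d3 := 13/2
  d4 = d1*4 - d2*5 + d3 = -13/2
  d5 = d4 + d2*2 = -1/2
  d6 = d5/2 + d4 + d3*5 = 103/4
  d7 = d2 + d1 - d5/5 = 18/5
  d8 = d2*2 - d3 = -1/2
Walk from origin (0, 0):
  seg 1: up by d8 = -1/2 → (0, -1/2)
  seg 2: left by d1 = 1/2 → (-1/2, -1/2)
  seg 3: right by d5 = -1/2 → (-1, -1/2)
  seg 4: right by d6 = 103/4 → (99/4, -1/2)
  seg 5: left by d7 = 18/5 → (423/20, -1/2)
  seg 6: right by d5 = -1/2 → (413/20, -1/2)
  seg 7: left by d3 = 13/2 → (283/20, -1/2)
  seg 8: down by d3 = 13/2 → (283/20, -7)
  seg 9: up by d5 = -1/2 → (283/20, -15/2)
  seg 10: right by d3 = 13/2 → (413/20, -15/2)

d4 = -13/2
d5 = -1/2
d6 = 103/4
d7 = 18/5
d8 = -1/2
endpoint = (413/20, -15/2)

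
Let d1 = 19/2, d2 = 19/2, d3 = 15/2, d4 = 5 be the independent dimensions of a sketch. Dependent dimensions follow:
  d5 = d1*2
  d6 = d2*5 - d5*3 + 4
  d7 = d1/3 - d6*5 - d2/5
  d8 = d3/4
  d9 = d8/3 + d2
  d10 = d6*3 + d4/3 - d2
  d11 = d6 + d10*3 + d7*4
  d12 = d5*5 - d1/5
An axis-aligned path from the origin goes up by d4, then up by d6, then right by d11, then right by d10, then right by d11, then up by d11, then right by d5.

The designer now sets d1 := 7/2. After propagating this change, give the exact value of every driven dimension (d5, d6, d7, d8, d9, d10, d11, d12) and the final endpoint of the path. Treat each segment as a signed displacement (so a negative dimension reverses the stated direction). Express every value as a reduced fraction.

Apply edit: d1 := 7/2
  d5 = d1*2 = 7
  d6 = d2*5 - d5*3 + 4 = 61/2
  d7 = d1/3 - d6*5 - d2/5 = -4597/30
  d8 = d3/4 = 15/8
  d9 = d8/3 + d2 = 81/8
  d10 = d6*3 + d4/3 - d2 = 251/3
  d11 = d6 + d10*3 + d7*4 = -9943/30
  d12 = d5*5 - d1/5 = 343/10
Walk from origin (0, 0):
  seg 1: up by d4 = 5 → (0, 5)
  seg 2: up by d6 = 61/2 → (0, 71/2)
  seg 3: right by d11 = -9943/30 → (-9943/30, 71/2)
  seg 4: right by d10 = 251/3 → (-7433/30, 71/2)
  seg 5: right by d11 = -9943/30 → (-2896/5, 71/2)
  seg 6: up by d11 = -9943/30 → (-2896/5, -4439/15)
  seg 7: right by d5 = 7 → (-2861/5, -4439/15)

d5 = 7
d6 = 61/2
d7 = -4597/30
d8 = 15/8
d9 = 81/8
d10 = 251/3
d11 = -9943/30
d12 = 343/10
endpoint = (-2861/5, -4439/15)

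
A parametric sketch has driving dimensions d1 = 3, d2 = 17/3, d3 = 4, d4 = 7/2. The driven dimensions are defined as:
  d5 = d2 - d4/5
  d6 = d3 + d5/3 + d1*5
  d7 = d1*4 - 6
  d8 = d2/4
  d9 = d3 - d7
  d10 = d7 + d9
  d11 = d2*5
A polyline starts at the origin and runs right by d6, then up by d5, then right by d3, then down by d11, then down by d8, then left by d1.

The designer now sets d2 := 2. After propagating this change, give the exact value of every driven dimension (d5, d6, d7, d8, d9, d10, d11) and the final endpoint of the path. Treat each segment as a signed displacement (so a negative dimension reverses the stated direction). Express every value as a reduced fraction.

d5 = 13/10
d6 = 583/30
d7 = 6
d8 = 1/2
d9 = -2
d10 = 4
d11 = 10
endpoint = (613/30, -46/5)

Apply edit: d2 := 2
  d5 = d2 - d4/5 = 13/10
  d6 = d3 + d5/3 + d1*5 = 583/30
  d7 = d1*4 - 6 = 6
  d8 = d2/4 = 1/2
  d9 = d3 - d7 = -2
  d10 = d7 + d9 = 4
  d11 = d2*5 = 10
Walk from origin (0, 0):
  seg 1: right by d6 = 583/30 → (583/30, 0)
  seg 2: up by d5 = 13/10 → (583/30, 13/10)
  seg 3: right by d3 = 4 → (703/30, 13/10)
  seg 4: down by d11 = 10 → (703/30, -87/10)
  seg 5: down by d8 = 1/2 → (703/30, -46/5)
  seg 6: left by d1 = 3 → (613/30, -46/5)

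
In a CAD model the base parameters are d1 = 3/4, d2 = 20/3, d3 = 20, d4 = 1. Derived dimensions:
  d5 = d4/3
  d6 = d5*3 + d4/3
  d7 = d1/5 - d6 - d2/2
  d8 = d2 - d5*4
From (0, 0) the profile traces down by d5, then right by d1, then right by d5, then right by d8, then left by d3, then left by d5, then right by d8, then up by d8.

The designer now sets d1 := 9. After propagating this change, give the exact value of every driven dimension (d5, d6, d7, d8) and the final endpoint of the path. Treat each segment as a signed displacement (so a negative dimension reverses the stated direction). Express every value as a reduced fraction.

d5 = 1/3
d6 = 4/3
d7 = -43/15
d8 = 16/3
endpoint = (-1/3, 5)

Apply edit: d1 := 9
  d5 = d4/3 = 1/3
  d6 = d5*3 + d4/3 = 4/3
  d7 = d1/5 - d6 - d2/2 = -43/15
  d8 = d2 - d5*4 = 16/3
Walk from origin (0, 0):
  seg 1: down by d5 = 1/3 → (0, -1/3)
  seg 2: right by d1 = 9 → (9, -1/3)
  seg 3: right by d5 = 1/3 → (28/3, -1/3)
  seg 4: right by d8 = 16/3 → (44/3, -1/3)
  seg 5: left by d3 = 20 → (-16/3, -1/3)
  seg 6: left by d5 = 1/3 → (-17/3, -1/3)
  seg 7: right by d8 = 16/3 → (-1/3, -1/3)
  seg 8: up by d8 = 16/3 → (-1/3, 5)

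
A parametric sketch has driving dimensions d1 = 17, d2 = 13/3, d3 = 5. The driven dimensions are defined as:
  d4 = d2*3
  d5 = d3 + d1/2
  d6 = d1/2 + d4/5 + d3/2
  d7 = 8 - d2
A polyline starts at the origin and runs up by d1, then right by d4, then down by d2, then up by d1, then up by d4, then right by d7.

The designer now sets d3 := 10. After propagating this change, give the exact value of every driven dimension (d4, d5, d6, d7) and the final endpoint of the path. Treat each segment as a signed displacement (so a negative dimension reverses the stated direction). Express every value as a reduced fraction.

Apply edit: d3 := 10
  d4 = d2*3 = 13
  d5 = d3 + d1/2 = 37/2
  d6 = d1/2 + d4/5 + d3/2 = 161/10
  d7 = 8 - d2 = 11/3
Walk from origin (0, 0):
  seg 1: up by d1 = 17 → (0, 17)
  seg 2: right by d4 = 13 → (13, 17)
  seg 3: down by d2 = 13/3 → (13, 38/3)
  seg 4: up by d1 = 17 → (13, 89/3)
  seg 5: up by d4 = 13 → (13, 128/3)
  seg 6: right by d7 = 11/3 → (50/3, 128/3)

d4 = 13
d5 = 37/2
d6 = 161/10
d7 = 11/3
endpoint = (50/3, 128/3)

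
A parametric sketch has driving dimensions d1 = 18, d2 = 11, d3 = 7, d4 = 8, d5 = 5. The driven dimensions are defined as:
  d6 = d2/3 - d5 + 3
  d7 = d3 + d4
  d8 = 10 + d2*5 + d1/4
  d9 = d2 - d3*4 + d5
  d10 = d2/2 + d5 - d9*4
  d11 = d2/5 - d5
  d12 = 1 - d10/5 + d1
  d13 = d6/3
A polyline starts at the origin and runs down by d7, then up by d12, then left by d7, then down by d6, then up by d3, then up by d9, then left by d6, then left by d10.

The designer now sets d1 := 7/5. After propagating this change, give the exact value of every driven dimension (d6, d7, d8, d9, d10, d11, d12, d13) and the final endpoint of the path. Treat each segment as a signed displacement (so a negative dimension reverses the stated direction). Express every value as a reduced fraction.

d6 = 5/3
d7 = 15
d8 = 1307/20
d9 = -12
d10 = 117/2
d11 = -14/5
d12 = -93/10
d13 = 5/9
endpoint = (-451/6, -929/30)

Apply edit: d1 := 7/5
  d6 = d2/3 - d5 + 3 = 5/3
  d7 = d3 + d4 = 15
  d8 = 10 + d2*5 + d1/4 = 1307/20
  d9 = d2 - d3*4 + d5 = -12
  d10 = d2/2 + d5 - d9*4 = 117/2
  d11 = d2/5 - d5 = -14/5
  d12 = 1 - d10/5 + d1 = -93/10
  d13 = d6/3 = 5/9
Walk from origin (0, 0):
  seg 1: down by d7 = 15 → (0, -15)
  seg 2: up by d12 = -93/10 → (0, -243/10)
  seg 3: left by d7 = 15 → (-15, -243/10)
  seg 4: down by d6 = 5/3 → (-15, -779/30)
  seg 5: up by d3 = 7 → (-15, -569/30)
  seg 6: up by d9 = -12 → (-15, -929/30)
  seg 7: left by d6 = 5/3 → (-50/3, -929/30)
  seg 8: left by d10 = 117/2 → (-451/6, -929/30)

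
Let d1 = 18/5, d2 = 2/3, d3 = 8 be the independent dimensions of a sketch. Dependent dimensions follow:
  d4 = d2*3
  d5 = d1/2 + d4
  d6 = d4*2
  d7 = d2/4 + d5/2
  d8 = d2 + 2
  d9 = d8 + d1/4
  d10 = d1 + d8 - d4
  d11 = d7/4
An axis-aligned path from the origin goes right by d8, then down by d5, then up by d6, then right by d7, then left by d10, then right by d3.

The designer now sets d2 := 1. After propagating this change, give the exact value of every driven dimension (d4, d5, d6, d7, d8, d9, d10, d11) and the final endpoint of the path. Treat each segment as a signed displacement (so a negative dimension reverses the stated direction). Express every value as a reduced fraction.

Apply edit: d2 := 1
  d4 = d2*3 = 3
  d5 = d1/2 + d4 = 24/5
  d6 = d4*2 = 6
  d7 = d2/4 + d5/2 = 53/20
  d8 = d2 + 2 = 3
  d9 = d8 + d1/4 = 39/10
  d10 = d1 + d8 - d4 = 18/5
  d11 = d7/4 = 53/80
Walk from origin (0, 0):
  seg 1: right by d8 = 3 → (3, 0)
  seg 2: down by d5 = 24/5 → (3, -24/5)
  seg 3: up by d6 = 6 → (3, 6/5)
  seg 4: right by d7 = 53/20 → (113/20, 6/5)
  seg 5: left by d10 = 18/5 → (41/20, 6/5)
  seg 6: right by d3 = 8 → (201/20, 6/5)

d4 = 3
d5 = 24/5
d6 = 6
d7 = 53/20
d8 = 3
d9 = 39/10
d10 = 18/5
d11 = 53/80
endpoint = (201/20, 6/5)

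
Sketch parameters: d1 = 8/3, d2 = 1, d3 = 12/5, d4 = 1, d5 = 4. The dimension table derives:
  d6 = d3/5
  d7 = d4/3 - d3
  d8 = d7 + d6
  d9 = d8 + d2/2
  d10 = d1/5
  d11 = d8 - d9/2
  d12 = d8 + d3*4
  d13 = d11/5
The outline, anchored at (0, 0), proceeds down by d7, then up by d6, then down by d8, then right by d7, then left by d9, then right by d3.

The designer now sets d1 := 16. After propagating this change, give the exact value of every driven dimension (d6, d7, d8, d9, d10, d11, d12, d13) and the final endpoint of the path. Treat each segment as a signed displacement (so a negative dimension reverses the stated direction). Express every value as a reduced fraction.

Apply edit: d1 := 16
  d6 = d3/5 = 12/25
  d7 = d4/3 - d3 = -31/15
  d8 = d7 + d6 = -119/75
  d9 = d8 + d2/2 = -163/150
  d10 = d1/5 = 16/5
  d11 = d8 - d9/2 = -313/300
  d12 = d8 + d3*4 = 601/75
  d13 = d11/5 = -313/1500
Walk from origin (0, 0):
  seg 1: down by d7 = -31/15 → (0, 31/15)
  seg 2: up by d6 = 12/25 → (0, 191/75)
  seg 3: down by d8 = -119/75 → (0, 62/15)
  seg 4: right by d7 = -31/15 → (-31/15, 62/15)
  seg 5: left by d9 = -163/150 → (-49/50, 62/15)
  seg 6: right by d3 = 12/5 → (71/50, 62/15)

d6 = 12/25
d7 = -31/15
d8 = -119/75
d9 = -163/150
d10 = 16/5
d11 = -313/300
d12 = 601/75
d13 = -313/1500
endpoint = (71/50, 62/15)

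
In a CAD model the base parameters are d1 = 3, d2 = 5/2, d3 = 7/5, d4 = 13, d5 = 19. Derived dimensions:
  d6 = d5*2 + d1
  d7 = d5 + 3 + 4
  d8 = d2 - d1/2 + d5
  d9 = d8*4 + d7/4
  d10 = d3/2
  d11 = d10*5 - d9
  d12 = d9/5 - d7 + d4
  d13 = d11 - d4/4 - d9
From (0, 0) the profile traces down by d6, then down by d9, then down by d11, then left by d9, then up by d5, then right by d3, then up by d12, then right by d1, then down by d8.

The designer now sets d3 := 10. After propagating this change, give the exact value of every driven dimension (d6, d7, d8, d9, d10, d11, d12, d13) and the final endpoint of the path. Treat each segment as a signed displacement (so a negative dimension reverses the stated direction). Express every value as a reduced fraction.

d6 = 41
d7 = 26
d8 = 20
d9 = 173/2
d10 = 5
d11 = -123/2
d12 = 43/10
d13 = -605/4
endpoint = (-147/2, -627/10)

Apply edit: d3 := 10
  d6 = d5*2 + d1 = 41
  d7 = d5 + 3 + 4 = 26
  d8 = d2 - d1/2 + d5 = 20
  d9 = d8*4 + d7/4 = 173/2
  d10 = d3/2 = 5
  d11 = d10*5 - d9 = -123/2
  d12 = d9/5 - d7 + d4 = 43/10
  d13 = d11 - d4/4 - d9 = -605/4
Walk from origin (0, 0):
  seg 1: down by d6 = 41 → (0, -41)
  seg 2: down by d9 = 173/2 → (0, -255/2)
  seg 3: down by d11 = -123/2 → (0, -66)
  seg 4: left by d9 = 173/2 → (-173/2, -66)
  seg 5: up by d5 = 19 → (-173/2, -47)
  seg 6: right by d3 = 10 → (-153/2, -47)
  seg 7: up by d12 = 43/10 → (-153/2, -427/10)
  seg 8: right by d1 = 3 → (-147/2, -427/10)
  seg 9: down by d8 = 20 → (-147/2, -627/10)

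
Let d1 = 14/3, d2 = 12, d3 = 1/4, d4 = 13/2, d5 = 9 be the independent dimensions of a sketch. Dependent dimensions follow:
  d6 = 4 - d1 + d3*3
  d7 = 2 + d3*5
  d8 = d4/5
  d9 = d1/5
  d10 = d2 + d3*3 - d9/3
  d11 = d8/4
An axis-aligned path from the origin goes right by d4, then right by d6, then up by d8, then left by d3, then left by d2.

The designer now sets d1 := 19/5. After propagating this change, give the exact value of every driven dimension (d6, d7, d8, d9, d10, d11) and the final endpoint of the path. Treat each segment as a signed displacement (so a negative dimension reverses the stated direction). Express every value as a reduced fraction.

Apply edit: d1 := 19/5
  d6 = 4 - d1 + d3*3 = 19/20
  d7 = 2 + d3*5 = 13/4
  d8 = d4/5 = 13/10
  d9 = d1/5 = 19/25
  d10 = d2 + d3*3 - d9/3 = 3749/300
  d11 = d8/4 = 13/40
Walk from origin (0, 0):
  seg 1: right by d4 = 13/2 → (13/2, 0)
  seg 2: right by d6 = 19/20 → (149/20, 0)
  seg 3: up by d8 = 13/10 → (149/20, 13/10)
  seg 4: left by d3 = 1/4 → (36/5, 13/10)
  seg 5: left by d2 = 12 → (-24/5, 13/10)

d6 = 19/20
d7 = 13/4
d8 = 13/10
d9 = 19/25
d10 = 3749/300
d11 = 13/40
endpoint = (-24/5, 13/10)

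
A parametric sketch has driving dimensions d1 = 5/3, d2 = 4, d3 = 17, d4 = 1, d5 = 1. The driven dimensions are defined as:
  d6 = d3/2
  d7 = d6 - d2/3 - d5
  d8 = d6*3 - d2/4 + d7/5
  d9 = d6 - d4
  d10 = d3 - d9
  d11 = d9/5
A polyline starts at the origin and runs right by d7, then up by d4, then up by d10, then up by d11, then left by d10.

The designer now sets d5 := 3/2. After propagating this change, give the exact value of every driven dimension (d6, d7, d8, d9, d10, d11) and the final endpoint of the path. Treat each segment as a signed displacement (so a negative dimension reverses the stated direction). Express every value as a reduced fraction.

Apply edit: d5 := 3/2
  d6 = d3/2 = 17/2
  d7 = d6 - d2/3 - d5 = 17/3
  d8 = d6*3 - d2/4 + d7/5 = 769/30
  d9 = d6 - d4 = 15/2
  d10 = d3 - d9 = 19/2
  d11 = d9/5 = 3/2
Walk from origin (0, 0):
  seg 1: right by d7 = 17/3 → (17/3, 0)
  seg 2: up by d4 = 1 → (17/3, 1)
  seg 3: up by d10 = 19/2 → (17/3, 21/2)
  seg 4: up by d11 = 3/2 → (17/3, 12)
  seg 5: left by d10 = 19/2 → (-23/6, 12)

d6 = 17/2
d7 = 17/3
d8 = 769/30
d9 = 15/2
d10 = 19/2
d11 = 3/2
endpoint = (-23/6, 12)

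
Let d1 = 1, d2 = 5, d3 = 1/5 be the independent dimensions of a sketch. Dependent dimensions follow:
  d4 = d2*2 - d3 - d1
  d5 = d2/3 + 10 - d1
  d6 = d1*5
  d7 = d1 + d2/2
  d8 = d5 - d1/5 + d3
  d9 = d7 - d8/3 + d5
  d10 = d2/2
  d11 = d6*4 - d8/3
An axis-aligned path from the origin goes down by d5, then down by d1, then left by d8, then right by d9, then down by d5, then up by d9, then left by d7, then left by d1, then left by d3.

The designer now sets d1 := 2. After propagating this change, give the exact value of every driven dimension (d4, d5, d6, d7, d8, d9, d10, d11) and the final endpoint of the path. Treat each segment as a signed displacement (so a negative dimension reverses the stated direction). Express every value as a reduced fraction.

d4 = 39/5
d5 = 29/3
d6 = 10
d7 = 9/2
d8 = 142/15
d9 = 991/90
d10 = 5/2
d11 = 1658/45
endpoint = (-232/45, -929/90)

Apply edit: d1 := 2
  d4 = d2*2 - d3 - d1 = 39/5
  d5 = d2/3 + 10 - d1 = 29/3
  d6 = d1*5 = 10
  d7 = d1 + d2/2 = 9/2
  d8 = d5 - d1/5 + d3 = 142/15
  d9 = d7 - d8/3 + d5 = 991/90
  d10 = d2/2 = 5/2
  d11 = d6*4 - d8/3 = 1658/45
Walk from origin (0, 0):
  seg 1: down by d5 = 29/3 → (0, -29/3)
  seg 2: down by d1 = 2 → (0, -35/3)
  seg 3: left by d8 = 142/15 → (-142/15, -35/3)
  seg 4: right by d9 = 991/90 → (139/90, -35/3)
  seg 5: down by d5 = 29/3 → (139/90, -64/3)
  seg 6: up by d9 = 991/90 → (139/90, -929/90)
  seg 7: left by d7 = 9/2 → (-133/45, -929/90)
  seg 8: left by d1 = 2 → (-223/45, -929/90)
  seg 9: left by d3 = 1/5 → (-232/45, -929/90)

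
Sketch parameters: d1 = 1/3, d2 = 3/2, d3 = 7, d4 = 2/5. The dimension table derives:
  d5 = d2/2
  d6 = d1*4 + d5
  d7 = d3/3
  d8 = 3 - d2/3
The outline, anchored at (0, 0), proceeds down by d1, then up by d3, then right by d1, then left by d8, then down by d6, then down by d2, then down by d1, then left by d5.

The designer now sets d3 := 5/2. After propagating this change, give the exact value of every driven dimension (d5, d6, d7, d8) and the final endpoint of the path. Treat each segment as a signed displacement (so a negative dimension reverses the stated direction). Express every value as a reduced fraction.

Apply edit: d3 := 5/2
  d5 = d2/2 = 3/4
  d6 = d1*4 + d5 = 25/12
  d7 = d3/3 = 5/6
  d8 = 3 - d2/3 = 5/2
Walk from origin (0, 0):
  seg 1: down by d1 = 1/3 → (0, -1/3)
  seg 2: up by d3 = 5/2 → (0, 13/6)
  seg 3: right by d1 = 1/3 → (1/3, 13/6)
  seg 4: left by d8 = 5/2 → (-13/6, 13/6)
  seg 5: down by d6 = 25/12 → (-13/6, 1/12)
  seg 6: down by d2 = 3/2 → (-13/6, -17/12)
  seg 7: down by d1 = 1/3 → (-13/6, -7/4)
  seg 8: left by d5 = 3/4 → (-35/12, -7/4)

d5 = 3/4
d6 = 25/12
d7 = 5/6
d8 = 5/2
endpoint = (-35/12, -7/4)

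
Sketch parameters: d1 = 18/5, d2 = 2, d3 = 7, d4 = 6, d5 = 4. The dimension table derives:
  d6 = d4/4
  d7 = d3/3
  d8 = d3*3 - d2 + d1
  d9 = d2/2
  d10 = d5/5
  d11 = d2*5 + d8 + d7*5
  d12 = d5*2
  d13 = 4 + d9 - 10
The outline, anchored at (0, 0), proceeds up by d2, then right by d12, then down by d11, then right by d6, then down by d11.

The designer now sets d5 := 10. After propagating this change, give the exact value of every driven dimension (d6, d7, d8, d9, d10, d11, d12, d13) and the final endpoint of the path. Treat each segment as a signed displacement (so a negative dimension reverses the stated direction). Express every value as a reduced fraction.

d6 = 3/2
d7 = 7/3
d8 = 113/5
d9 = 1
d10 = 2
d11 = 664/15
d12 = 20
d13 = -5
endpoint = (43/2, -1298/15)

Apply edit: d5 := 10
  d6 = d4/4 = 3/2
  d7 = d3/3 = 7/3
  d8 = d3*3 - d2 + d1 = 113/5
  d9 = d2/2 = 1
  d10 = d5/5 = 2
  d11 = d2*5 + d8 + d7*5 = 664/15
  d12 = d5*2 = 20
  d13 = 4 + d9 - 10 = -5
Walk from origin (0, 0):
  seg 1: up by d2 = 2 → (0, 2)
  seg 2: right by d12 = 20 → (20, 2)
  seg 3: down by d11 = 664/15 → (20, -634/15)
  seg 4: right by d6 = 3/2 → (43/2, -634/15)
  seg 5: down by d11 = 664/15 → (43/2, -1298/15)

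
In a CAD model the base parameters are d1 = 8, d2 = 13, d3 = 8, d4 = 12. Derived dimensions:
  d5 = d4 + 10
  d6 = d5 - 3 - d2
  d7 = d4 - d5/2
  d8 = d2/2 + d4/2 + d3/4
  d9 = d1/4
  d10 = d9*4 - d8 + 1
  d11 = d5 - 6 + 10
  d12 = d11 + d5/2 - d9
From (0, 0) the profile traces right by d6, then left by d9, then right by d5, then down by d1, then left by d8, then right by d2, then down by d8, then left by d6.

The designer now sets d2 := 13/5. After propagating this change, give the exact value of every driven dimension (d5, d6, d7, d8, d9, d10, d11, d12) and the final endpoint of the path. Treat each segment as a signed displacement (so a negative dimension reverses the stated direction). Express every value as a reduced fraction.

d5 = 22
d6 = 82/5
d7 = 1
d8 = 93/10
d9 = 2
d10 = -3/10
d11 = 26
d12 = 35
endpoint = (133/10, -173/10)

Apply edit: d2 := 13/5
  d5 = d4 + 10 = 22
  d6 = d5 - 3 - d2 = 82/5
  d7 = d4 - d5/2 = 1
  d8 = d2/2 + d4/2 + d3/4 = 93/10
  d9 = d1/4 = 2
  d10 = d9*4 - d8 + 1 = -3/10
  d11 = d5 - 6 + 10 = 26
  d12 = d11 + d5/2 - d9 = 35
Walk from origin (0, 0):
  seg 1: right by d6 = 82/5 → (82/5, 0)
  seg 2: left by d9 = 2 → (72/5, 0)
  seg 3: right by d5 = 22 → (182/5, 0)
  seg 4: down by d1 = 8 → (182/5, -8)
  seg 5: left by d8 = 93/10 → (271/10, -8)
  seg 6: right by d2 = 13/5 → (297/10, -8)
  seg 7: down by d8 = 93/10 → (297/10, -173/10)
  seg 8: left by d6 = 82/5 → (133/10, -173/10)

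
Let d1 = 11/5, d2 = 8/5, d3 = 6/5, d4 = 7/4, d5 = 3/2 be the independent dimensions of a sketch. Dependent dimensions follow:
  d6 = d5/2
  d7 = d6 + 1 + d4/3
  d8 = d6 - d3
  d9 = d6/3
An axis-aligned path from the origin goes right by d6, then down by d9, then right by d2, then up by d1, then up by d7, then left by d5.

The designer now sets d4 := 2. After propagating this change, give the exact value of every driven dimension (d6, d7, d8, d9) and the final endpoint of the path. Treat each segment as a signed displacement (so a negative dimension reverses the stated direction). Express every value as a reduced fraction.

Apply edit: d4 := 2
  d6 = d5/2 = 3/4
  d7 = d6 + 1 + d4/3 = 29/12
  d8 = d6 - d3 = -9/20
  d9 = d6/3 = 1/4
Walk from origin (0, 0):
  seg 1: right by d6 = 3/4 → (3/4, 0)
  seg 2: down by d9 = 1/4 → (3/4, -1/4)
  seg 3: right by d2 = 8/5 → (47/20, -1/4)
  seg 4: up by d1 = 11/5 → (47/20, 39/20)
  seg 5: up by d7 = 29/12 → (47/20, 131/30)
  seg 6: left by d5 = 3/2 → (17/20, 131/30)

d6 = 3/4
d7 = 29/12
d8 = -9/20
d9 = 1/4
endpoint = (17/20, 131/30)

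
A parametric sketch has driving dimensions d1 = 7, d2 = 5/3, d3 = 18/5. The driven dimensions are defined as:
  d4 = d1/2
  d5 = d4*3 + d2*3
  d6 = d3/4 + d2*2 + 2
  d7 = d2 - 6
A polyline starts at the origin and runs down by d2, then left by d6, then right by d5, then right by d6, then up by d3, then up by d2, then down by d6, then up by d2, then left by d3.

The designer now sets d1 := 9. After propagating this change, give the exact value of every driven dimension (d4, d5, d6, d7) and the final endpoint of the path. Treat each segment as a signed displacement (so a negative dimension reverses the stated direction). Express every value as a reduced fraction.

Apply edit: d1 := 9
  d4 = d1/2 = 9/2
  d5 = d4*3 + d2*3 = 37/2
  d6 = d3/4 + d2*2 + 2 = 187/30
  d7 = d2 - 6 = -13/3
Walk from origin (0, 0):
  seg 1: down by d2 = 5/3 → (0, -5/3)
  seg 2: left by d6 = 187/30 → (-187/30, -5/3)
  seg 3: right by d5 = 37/2 → (184/15, -5/3)
  seg 4: right by d6 = 187/30 → (37/2, -5/3)
  seg 5: up by d3 = 18/5 → (37/2, 29/15)
  seg 6: up by d2 = 5/3 → (37/2, 18/5)
  seg 7: down by d6 = 187/30 → (37/2, -79/30)
  seg 8: up by d2 = 5/3 → (37/2, -29/30)
  seg 9: left by d3 = 18/5 → (149/10, -29/30)

d4 = 9/2
d5 = 37/2
d6 = 187/30
d7 = -13/3
endpoint = (149/10, -29/30)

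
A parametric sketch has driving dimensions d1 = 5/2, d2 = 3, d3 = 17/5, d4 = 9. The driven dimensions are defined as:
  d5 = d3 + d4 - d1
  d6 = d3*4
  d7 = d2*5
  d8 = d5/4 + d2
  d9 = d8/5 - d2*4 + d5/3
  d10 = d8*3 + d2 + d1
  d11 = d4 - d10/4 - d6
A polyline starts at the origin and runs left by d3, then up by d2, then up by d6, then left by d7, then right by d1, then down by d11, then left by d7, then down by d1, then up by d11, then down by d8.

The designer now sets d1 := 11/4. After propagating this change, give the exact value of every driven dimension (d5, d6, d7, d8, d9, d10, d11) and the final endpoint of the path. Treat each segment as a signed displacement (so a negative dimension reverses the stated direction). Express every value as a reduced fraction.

d5 = 193/20
d6 = 68/5
d7 = 15
d8 = 433/80
d9 = -9241/1200
d10 = 1759/80
d11 = -3231/320
endpoint = (-613/20, 135/16)

Apply edit: d1 := 11/4
  d5 = d3 + d4 - d1 = 193/20
  d6 = d3*4 = 68/5
  d7 = d2*5 = 15
  d8 = d5/4 + d2 = 433/80
  d9 = d8/5 - d2*4 + d5/3 = -9241/1200
  d10 = d8*3 + d2 + d1 = 1759/80
  d11 = d4 - d10/4 - d6 = -3231/320
Walk from origin (0, 0):
  seg 1: left by d3 = 17/5 → (-17/5, 0)
  seg 2: up by d2 = 3 → (-17/5, 3)
  seg 3: up by d6 = 68/5 → (-17/5, 83/5)
  seg 4: left by d7 = 15 → (-92/5, 83/5)
  seg 5: right by d1 = 11/4 → (-313/20, 83/5)
  seg 6: down by d11 = -3231/320 → (-313/20, 8543/320)
  seg 7: left by d7 = 15 → (-613/20, 8543/320)
  seg 8: down by d1 = 11/4 → (-613/20, 7663/320)
  seg 9: up by d11 = -3231/320 → (-613/20, 277/20)
  seg 10: down by d8 = 433/80 → (-613/20, 135/16)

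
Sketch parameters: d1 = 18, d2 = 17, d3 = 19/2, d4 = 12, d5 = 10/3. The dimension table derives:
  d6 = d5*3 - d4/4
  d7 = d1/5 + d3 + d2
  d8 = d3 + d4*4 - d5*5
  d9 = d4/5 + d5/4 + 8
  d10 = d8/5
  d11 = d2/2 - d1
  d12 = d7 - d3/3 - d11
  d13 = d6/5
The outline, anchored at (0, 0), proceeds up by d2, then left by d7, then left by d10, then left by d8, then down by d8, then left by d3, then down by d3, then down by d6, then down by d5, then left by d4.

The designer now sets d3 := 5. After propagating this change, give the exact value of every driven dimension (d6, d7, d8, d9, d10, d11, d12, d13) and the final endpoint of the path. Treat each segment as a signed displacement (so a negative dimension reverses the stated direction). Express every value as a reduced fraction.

Apply edit: d3 := 5
  d6 = d5*3 - d4/4 = 7
  d7 = d1/5 + d3 + d2 = 128/5
  d8 = d3 + d4*4 - d5*5 = 109/3
  d9 = d4/5 + d5/4 + 8 = 337/30
  d10 = d8/5 = 109/15
  d11 = d2/2 - d1 = -19/2
  d12 = d7 - d3/3 - d11 = 1003/30
  d13 = d6/5 = 7/5
Walk from origin (0, 0):
  seg 1: up by d2 = 17 → (0, 17)
  seg 2: left by d7 = 128/5 → (-128/5, 17)
  seg 3: left by d10 = 109/15 → (-493/15, 17)
  seg 4: left by d8 = 109/3 → (-346/5, 17)
  seg 5: down by d8 = 109/3 → (-346/5, -58/3)
  seg 6: left by d3 = 5 → (-371/5, -58/3)
  seg 7: down by d3 = 5 → (-371/5, -73/3)
  seg 8: down by d6 = 7 → (-371/5, -94/3)
  seg 9: down by d5 = 10/3 → (-371/5, -104/3)
  seg 10: left by d4 = 12 → (-431/5, -104/3)

d6 = 7
d7 = 128/5
d8 = 109/3
d9 = 337/30
d10 = 109/15
d11 = -19/2
d12 = 1003/30
d13 = 7/5
endpoint = (-431/5, -104/3)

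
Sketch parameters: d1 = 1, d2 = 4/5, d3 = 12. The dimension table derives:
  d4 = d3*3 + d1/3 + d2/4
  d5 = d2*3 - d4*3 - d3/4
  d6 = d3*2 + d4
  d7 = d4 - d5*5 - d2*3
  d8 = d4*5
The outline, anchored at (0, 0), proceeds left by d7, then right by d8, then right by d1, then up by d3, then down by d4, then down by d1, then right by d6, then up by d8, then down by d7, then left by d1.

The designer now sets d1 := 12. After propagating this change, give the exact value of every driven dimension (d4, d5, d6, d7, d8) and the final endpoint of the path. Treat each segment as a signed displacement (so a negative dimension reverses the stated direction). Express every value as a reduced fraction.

Apply edit: d1 := 12
  d4 = d3*3 + d1/3 + d2/4 = 201/5
  d5 = d2*3 - d4*3 - d3/4 = -606/5
  d6 = d3*2 + d4 = 321/5
  d7 = d4 - d5*5 - d2*3 = 3219/5
  d8 = d4*5 = 201
Walk from origin (0, 0):
  seg 1: left by d7 = 3219/5 → (-3219/5, 0)
  seg 2: right by d8 = 201 → (-2214/5, 0)
  seg 3: right by d1 = 12 → (-2154/5, 0)
  seg 4: up by d3 = 12 → (-2154/5, 12)
  seg 5: down by d4 = 201/5 → (-2154/5, -141/5)
  seg 6: down by d1 = 12 → (-2154/5, -201/5)
  seg 7: right by d6 = 321/5 → (-1833/5, -201/5)
  seg 8: up by d8 = 201 → (-1833/5, 804/5)
  seg 9: down by d7 = 3219/5 → (-1833/5, -483)
  seg 10: left by d1 = 12 → (-1893/5, -483)

d4 = 201/5
d5 = -606/5
d6 = 321/5
d7 = 3219/5
d8 = 201
endpoint = (-1893/5, -483)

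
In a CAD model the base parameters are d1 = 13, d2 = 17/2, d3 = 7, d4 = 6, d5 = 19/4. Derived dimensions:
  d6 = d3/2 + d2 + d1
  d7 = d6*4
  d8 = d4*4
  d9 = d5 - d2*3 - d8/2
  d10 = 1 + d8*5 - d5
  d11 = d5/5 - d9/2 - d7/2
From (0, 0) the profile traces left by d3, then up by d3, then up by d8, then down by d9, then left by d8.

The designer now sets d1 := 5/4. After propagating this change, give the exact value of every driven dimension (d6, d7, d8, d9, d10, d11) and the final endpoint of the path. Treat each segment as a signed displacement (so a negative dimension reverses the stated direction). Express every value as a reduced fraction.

Apply edit: d1 := 5/4
  d6 = d3/2 + d2 + d1 = 53/4
  d7 = d6*4 = 53
  d8 = d4*4 = 24
  d9 = d5 - d2*3 - d8/2 = -131/4
  d10 = 1 + d8*5 - d5 = 465/4
  d11 = d5/5 - d9/2 - d7/2 = -367/40
Walk from origin (0, 0):
  seg 1: left by d3 = 7 → (-7, 0)
  seg 2: up by d3 = 7 → (-7, 7)
  seg 3: up by d8 = 24 → (-7, 31)
  seg 4: down by d9 = -131/4 → (-7, 255/4)
  seg 5: left by d8 = 24 → (-31, 255/4)

d6 = 53/4
d7 = 53
d8 = 24
d9 = -131/4
d10 = 465/4
d11 = -367/40
endpoint = (-31, 255/4)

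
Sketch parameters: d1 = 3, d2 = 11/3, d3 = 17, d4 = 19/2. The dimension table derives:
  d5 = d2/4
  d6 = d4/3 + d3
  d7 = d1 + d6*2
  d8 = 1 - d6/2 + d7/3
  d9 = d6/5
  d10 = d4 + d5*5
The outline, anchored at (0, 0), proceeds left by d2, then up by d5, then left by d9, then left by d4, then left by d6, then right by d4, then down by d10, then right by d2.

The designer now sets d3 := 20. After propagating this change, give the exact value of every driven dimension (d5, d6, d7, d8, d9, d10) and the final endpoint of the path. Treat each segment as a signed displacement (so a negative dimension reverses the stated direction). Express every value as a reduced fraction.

Apply edit: d3 := 20
  d5 = d2/4 = 11/12
  d6 = d4/3 + d3 = 139/6
  d7 = d1 + d6*2 = 148/3
  d8 = 1 - d6/2 + d7/3 = 211/36
  d9 = d6/5 = 139/30
  d10 = d4 + d5*5 = 169/12
Walk from origin (0, 0):
  seg 1: left by d2 = 11/3 → (-11/3, 0)
  seg 2: up by d5 = 11/12 → (-11/3, 11/12)
  seg 3: left by d9 = 139/30 → (-83/10, 11/12)
  seg 4: left by d4 = 19/2 → (-89/5, 11/12)
  seg 5: left by d6 = 139/6 → (-1229/30, 11/12)
  seg 6: right by d4 = 19/2 → (-472/15, 11/12)
  seg 7: down by d10 = 169/12 → (-472/15, -79/6)
  seg 8: right by d2 = 11/3 → (-139/5, -79/6)

d5 = 11/12
d6 = 139/6
d7 = 148/3
d8 = 211/36
d9 = 139/30
d10 = 169/12
endpoint = (-139/5, -79/6)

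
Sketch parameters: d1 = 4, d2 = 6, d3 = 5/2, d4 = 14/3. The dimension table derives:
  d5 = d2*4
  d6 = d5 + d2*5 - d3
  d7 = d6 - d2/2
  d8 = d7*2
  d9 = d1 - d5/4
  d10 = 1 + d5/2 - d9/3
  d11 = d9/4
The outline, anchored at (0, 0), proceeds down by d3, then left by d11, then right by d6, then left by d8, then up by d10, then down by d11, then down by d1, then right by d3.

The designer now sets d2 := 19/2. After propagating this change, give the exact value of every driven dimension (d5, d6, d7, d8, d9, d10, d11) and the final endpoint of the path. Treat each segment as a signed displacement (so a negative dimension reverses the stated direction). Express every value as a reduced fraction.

Apply edit: d2 := 19/2
  d5 = d2*4 = 38
  d6 = d5 + d2*5 - d3 = 83
  d7 = d6 - d2/2 = 313/4
  d8 = d7*2 = 313/2
  d9 = d1 - d5/4 = -11/2
  d10 = 1 + d5/2 - d9/3 = 131/6
  d11 = d9/4 = -11/8
Walk from origin (0, 0):
  seg 1: down by d3 = 5/2 → (0, -5/2)
  seg 2: left by d11 = -11/8 → (11/8, -5/2)
  seg 3: right by d6 = 83 → (675/8, -5/2)
  seg 4: left by d8 = 313/2 → (-577/8, -5/2)
  seg 5: up by d10 = 131/6 → (-577/8, 58/3)
  seg 6: down by d11 = -11/8 → (-577/8, 497/24)
  seg 7: down by d1 = 4 → (-577/8, 401/24)
  seg 8: right by d3 = 5/2 → (-557/8, 401/24)

d5 = 38
d6 = 83
d7 = 313/4
d8 = 313/2
d9 = -11/2
d10 = 131/6
d11 = -11/8
endpoint = (-557/8, 401/24)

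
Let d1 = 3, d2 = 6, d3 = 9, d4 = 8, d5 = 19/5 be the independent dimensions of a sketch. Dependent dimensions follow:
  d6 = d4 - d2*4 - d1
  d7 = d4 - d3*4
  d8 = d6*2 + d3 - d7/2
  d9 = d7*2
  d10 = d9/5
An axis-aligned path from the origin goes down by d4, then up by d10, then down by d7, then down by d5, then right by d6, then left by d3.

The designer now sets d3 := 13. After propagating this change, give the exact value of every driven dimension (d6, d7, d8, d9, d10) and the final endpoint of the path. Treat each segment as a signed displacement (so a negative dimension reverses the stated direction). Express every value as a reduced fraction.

d6 = -19
d7 = -44
d8 = -3
d9 = -88
d10 = -88/5
endpoint = (-32, 73/5)

Apply edit: d3 := 13
  d6 = d4 - d2*4 - d1 = -19
  d7 = d4 - d3*4 = -44
  d8 = d6*2 + d3 - d7/2 = -3
  d9 = d7*2 = -88
  d10 = d9/5 = -88/5
Walk from origin (0, 0):
  seg 1: down by d4 = 8 → (0, -8)
  seg 2: up by d10 = -88/5 → (0, -128/5)
  seg 3: down by d7 = -44 → (0, 92/5)
  seg 4: down by d5 = 19/5 → (0, 73/5)
  seg 5: right by d6 = -19 → (-19, 73/5)
  seg 6: left by d3 = 13 → (-32, 73/5)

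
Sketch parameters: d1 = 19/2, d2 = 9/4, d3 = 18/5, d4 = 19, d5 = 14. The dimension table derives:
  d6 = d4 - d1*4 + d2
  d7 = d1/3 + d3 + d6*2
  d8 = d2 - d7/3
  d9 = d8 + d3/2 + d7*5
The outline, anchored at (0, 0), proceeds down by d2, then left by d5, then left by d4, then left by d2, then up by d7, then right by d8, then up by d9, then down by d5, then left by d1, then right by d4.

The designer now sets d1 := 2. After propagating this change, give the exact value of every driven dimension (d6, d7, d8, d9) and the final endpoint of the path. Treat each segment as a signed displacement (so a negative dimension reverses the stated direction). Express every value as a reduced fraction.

Apply edit: d1 := 2
  d6 = d4 - d1*4 + d2 = 53/4
  d7 = d1/3 + d3 + d6*2 = 923/30
  d8 = d2 - d7/3 = -1441/180
  d9 = d8 + d3/2 + d7*5 = 26573/180
Walk from origin (0, 0):
  seg 1: down by d2 = 9/4 → (0, -9/4)
  seg 2: left by d5 = 14 → (-14, -9/4)
  seg 3: left by d4 = 19 → (-33, -9/4)
  seg 4: left by d2 = 9/4 → (-141/4, -9/4)
  seg 5: up by d7 = 923/30 → (-141/4, 1711/60)
  seg 6: right by d8 = -1441/180 → (-3893/90, 1711/60)
  seg 7: up by d9 = 26573/180 → (-3893/90, 15853/90)
  seg 8: down by d5 = 14 → (-3893/90, 14593/90)
  seg 9: left by d1 = 2 → (-4073/90, 14593/90)
  seg 10: right by d4 = 19 → (-2363/90, 14593/90)

d6 = 53/4
d7 = 923/30
d8 = -1441/180
d9 = 26573/180
endpoint = (-2363/90, 14593/90)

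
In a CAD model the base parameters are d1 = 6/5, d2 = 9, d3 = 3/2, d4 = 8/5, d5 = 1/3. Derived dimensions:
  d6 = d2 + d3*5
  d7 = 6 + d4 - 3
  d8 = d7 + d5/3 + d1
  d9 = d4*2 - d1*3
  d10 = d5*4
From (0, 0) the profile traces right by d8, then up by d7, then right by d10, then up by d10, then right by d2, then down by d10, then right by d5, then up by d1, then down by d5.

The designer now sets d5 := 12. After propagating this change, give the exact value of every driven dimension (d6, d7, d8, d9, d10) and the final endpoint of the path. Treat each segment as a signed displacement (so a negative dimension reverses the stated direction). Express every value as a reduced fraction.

d6 = 33/2
d7 = 23/5
d8 = 49/5
d9 = -2/5
d10 = 48
endpoint = (394/5, -31/5)

Apply edit: d5 := 12
  d6 = d2 + d3*5 = 33/2
  d7 = 6 + d4 - 3 = 23/5
  d8 = d7 + d5/3 + d1 = 49/5
  d9 = d4*2 - d1*3 = -2/5
  d10 = d5*4 = 48
Walk from origin (0, 0):
  seg 1: right by d8 = 49/5 → (49/5, 0)
  seg 2: up by d7 = 23/5 → (49/5, 23/5)
  seg 3: right by d10 = 48 → (289/5, 23/5)
  seg 4: up by d10 = 48 → (289/5, 263/5)
  seg 5: right by d2 = 9 → (334/5, 263/5)
  seg 6: down by d10 = 48 → (334/5, 23/5)
  seg 7: right by d5 = 12 → (394/5, 23/5)
  seg 8: up by d1 = 6/5 → (394/5, 29/5)
  seg 9: down by d5 = 12 → (394/5, -31/5)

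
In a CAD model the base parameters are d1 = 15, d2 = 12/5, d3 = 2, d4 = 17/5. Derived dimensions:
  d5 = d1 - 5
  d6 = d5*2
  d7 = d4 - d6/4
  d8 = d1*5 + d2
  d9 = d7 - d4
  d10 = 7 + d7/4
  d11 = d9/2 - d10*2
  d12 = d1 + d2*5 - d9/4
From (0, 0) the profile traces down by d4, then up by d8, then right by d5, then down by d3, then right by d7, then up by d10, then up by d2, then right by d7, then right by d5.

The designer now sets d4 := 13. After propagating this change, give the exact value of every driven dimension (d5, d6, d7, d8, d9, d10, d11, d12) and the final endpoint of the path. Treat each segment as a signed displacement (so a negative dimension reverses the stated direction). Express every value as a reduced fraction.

Apply edit: d4 := 13
  d5 = d1 - 5 = 10
  d6 = d5*2 = 20
  d7 = d4 - d6/4 = 8
  d8 = d1*5 + d2 = 387/5
  d9 = d7 - d4 = -5
  d10 = 7 + d7/4 = 9
  d11 = d9/2 - d10*2 = -41/2
  d12 = d1 + d2*5 - d9/4 = 113/4
Walk from origin (0, 0):
  seg 1: down by d4 = 13 → (0, -13)
  seg 2: up by d8 = 387/5 → (0, 322/5)
  seg 3: right by d5 = 10 → (10, 322/5)
  seg 4: down by d3 = 2 → (10, 312/5)
  seg 5: right by d7 = 8 → (18, 312/5)
  seg 6: up by d10 = 9 → (18, 357/5)
  seg 7: up by d2 = 12/5 → (18, 369/5)
  seg 8: right by d7 = 8 → (26, 369/5)
  seg 9: right by d5 = 10 → (36, 369/5)

d5 = 10
d6 = 20
d7 = 8
d8 = 387/5
d9 = -5
d10 = 9
d11 = -41/2
d12 = 113/4
endpoint = (36, 369/5)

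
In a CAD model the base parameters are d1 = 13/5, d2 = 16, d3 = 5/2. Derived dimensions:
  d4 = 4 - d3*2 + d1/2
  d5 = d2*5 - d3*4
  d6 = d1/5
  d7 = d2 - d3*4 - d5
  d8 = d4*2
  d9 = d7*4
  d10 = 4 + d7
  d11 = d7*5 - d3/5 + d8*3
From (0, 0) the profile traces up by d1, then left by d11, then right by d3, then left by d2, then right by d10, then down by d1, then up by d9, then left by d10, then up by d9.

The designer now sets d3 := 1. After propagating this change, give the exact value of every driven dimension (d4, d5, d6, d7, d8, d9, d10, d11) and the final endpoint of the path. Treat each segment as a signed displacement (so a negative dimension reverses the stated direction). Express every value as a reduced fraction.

Apply edit: d3 := 1
  d4 = 4 - d3*2 + d1/2 = 33/10
  d5 = d2*5 - d3*4 = 76
  d6 = d1/5 = 13/25
  d7 = d2 - d3*4 - d5 = -64
  d8 = d4*2 = 33/5
  d9 = d7*4 = -256
  d10 = 4 + d7 = -60
  d11 = d7*5 - d3/5 + d8*3 = -1502/5
Walk from origin (0, 0):
  seg 1: up by d1 = 13/5 → (0, 13/5)
  seg 2: left by d11 = -1502/5 → (1502/5, 13/5)
  seg 3: right by d3 = 1 → (1507/5, 13/5)
  seg 4: left by d2 = 16 → (1427/5, 13/5)
  seg 5: right by d10 = -60 → (1127/5, 13/5)
  seg 6: down by d1 = 13/5 → (1127/5, 0)
  seg 7: up by d9 = -256 → (1127/5, -256)
  seg 8: left by d10 = -60 → (1427/5, -256)
  seg 9: up by d9 = -256 → (1427/5, -512)

d4 = 33/10
d5 = 76
d6 = 13/25
d7 = -64
d8 = 33/5
d9 = -256
d10 = -60
d11 = -1502/5
endpoint = (1427/5, -512)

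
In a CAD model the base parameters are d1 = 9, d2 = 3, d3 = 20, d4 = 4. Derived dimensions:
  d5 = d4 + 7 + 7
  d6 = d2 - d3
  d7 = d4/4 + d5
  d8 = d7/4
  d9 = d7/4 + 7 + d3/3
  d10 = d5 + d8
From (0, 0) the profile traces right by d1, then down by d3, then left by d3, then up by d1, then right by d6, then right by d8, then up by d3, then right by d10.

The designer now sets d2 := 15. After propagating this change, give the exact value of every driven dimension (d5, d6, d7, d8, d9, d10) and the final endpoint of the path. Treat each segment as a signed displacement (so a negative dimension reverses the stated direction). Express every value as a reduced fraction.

d5 = 18
d6 = -5
d7 = 19
d8 = 19/4
d9 = 221/12
d10 = 91/4
endpoint = (23/2, 9)

Apply edit: d2 := 15
  d5 = d4 + 7 + 7 = 18
  d6 = d2 - d3 = -5
  d7 = d4/4 + d5 = 19
  d8 = d7/4 = 19/4
  d9 = d7/4 + 7 + d3/3 = 221/12
  d10 = d5 + d8 = 91/4
Walk from origin (0, 0):
  seg 1: right by d1 = 9 → (9, 0)
  seg 2: down by d3 = 20 → (9, -20)
  seg 3: left by d3 = 20 → (-11, -20)
  seg 4: up by d1 = 9 → (-11, -11)
  seg 5: right by d6 = -5 → (-16, -11)
  seg 6: right by d8 = 19/4 → (-45/4, -11)
  seg 7: up by d3 = 20 → (-45/4, 9)
  seg 8: right by d10 = 91/4 → (23/2, 9)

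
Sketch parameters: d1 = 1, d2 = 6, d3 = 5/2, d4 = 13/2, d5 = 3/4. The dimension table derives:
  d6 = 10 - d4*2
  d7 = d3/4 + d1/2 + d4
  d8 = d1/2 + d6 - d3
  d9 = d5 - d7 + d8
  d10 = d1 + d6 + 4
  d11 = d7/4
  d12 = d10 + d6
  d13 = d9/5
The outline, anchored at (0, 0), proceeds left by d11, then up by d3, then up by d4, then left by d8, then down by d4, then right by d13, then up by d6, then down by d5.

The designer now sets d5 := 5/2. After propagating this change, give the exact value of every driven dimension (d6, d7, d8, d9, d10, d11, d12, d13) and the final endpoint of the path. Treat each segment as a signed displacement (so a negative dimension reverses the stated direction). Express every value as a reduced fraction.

Apply edit: d5 := 5/2
  d6 = 10 - d4*2 = -3
  d7 = d3/4 + d1/2 + d4 = 61/8
  d8 = d1/2 + d6 - d3 = -5
  d9 = d5 - d7 + d8 = -81/8
  d10 = d1 + d6 + 4 = 2
  d11 = d7/4 = 61/32
  d12 = d10 + d6 = -1
  d13 = d9/5 = -81/40
Walk from origin (0, 0):
  seg 1: left by d11 = 61/32 → (-61/32, 0)
  seg 2: up by d3 = 5/2 → (-61/32, 5/2)
  seg 3: up by d4 = 13/2 → (-61/32, 9)
  seg 4: left by d8 = -5 → (99/32, 9)
  seg 5: down by d4 = 13/2 → (99/32, 5/2)
  seg 6: right by d13 = -81/40 → (171/160, 5/2)
  seg 7: up by d6 = -3 → (171/160, -1/2)
  seg 8: down by d5 = 5/2 → (171/160, -3)

d6 = -3
d7 = 61/8
d8 = -5
d9 = -81/8
d10 = 2
d11 = 61/32
d12 = -1
d13 = -81/40
endpoint = (171/160, -3)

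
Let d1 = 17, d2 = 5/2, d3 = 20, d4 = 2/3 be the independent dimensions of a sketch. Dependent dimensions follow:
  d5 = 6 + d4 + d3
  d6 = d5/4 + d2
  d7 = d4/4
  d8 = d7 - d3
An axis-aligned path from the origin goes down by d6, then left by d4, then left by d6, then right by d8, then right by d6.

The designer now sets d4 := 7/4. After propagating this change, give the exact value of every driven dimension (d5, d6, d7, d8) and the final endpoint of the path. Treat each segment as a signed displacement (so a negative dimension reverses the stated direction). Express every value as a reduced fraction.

Apply edit: d4 := 7/4
  d5 = 6 + d4 + d3 = 111/4
  d6 = d5/4 + d2 = 151/16
  d7 = d4/4 = 7/16
  d8 = d7 - d3 = -313/16
Walk from origin (0, 0):
  seg 1: down by d6 = 151/16 → (0, -151/16)
  seg 2: left by d4 = 7/4 → (-7/4, -151/16)
  seg 3: left by d6 = 151/16 → (-179/16, -151/16)
  seg 4: right by d8 = -313/16 → (-123/4, -151/16)
  seg 5: right by d6 = 151/16 → (-341/16, -151/16)

d5 = 111/4
d6 = 151/16
d7 = 7/16
d8 = -313/16
endpoint = (-341/16, -151/16)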